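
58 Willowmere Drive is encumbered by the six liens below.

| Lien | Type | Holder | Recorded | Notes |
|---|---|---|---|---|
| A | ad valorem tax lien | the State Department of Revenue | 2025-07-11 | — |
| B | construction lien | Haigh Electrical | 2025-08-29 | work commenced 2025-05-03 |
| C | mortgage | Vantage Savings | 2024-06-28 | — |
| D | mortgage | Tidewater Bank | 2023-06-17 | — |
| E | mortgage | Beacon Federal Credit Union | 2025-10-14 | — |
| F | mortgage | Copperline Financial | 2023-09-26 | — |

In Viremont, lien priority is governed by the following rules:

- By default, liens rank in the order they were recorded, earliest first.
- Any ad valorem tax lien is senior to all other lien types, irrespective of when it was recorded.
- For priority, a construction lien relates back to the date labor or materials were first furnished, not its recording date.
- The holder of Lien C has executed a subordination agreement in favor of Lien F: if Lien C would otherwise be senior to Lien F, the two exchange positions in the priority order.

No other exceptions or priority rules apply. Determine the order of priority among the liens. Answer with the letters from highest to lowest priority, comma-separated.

Effective dates: B is treated as recorded 2025-05-03, the work-commencement date.
A is an ad valorem tax lien and takes priority over every other lien.
Among the remaining liens, by effective date: D (2023-06-17), F (2023-09-26), C (2024-06-28), B (2025-05-03), E (2025-10-14).
C already ranks below F; the subordination has no effect.

A, D, F, C, B, E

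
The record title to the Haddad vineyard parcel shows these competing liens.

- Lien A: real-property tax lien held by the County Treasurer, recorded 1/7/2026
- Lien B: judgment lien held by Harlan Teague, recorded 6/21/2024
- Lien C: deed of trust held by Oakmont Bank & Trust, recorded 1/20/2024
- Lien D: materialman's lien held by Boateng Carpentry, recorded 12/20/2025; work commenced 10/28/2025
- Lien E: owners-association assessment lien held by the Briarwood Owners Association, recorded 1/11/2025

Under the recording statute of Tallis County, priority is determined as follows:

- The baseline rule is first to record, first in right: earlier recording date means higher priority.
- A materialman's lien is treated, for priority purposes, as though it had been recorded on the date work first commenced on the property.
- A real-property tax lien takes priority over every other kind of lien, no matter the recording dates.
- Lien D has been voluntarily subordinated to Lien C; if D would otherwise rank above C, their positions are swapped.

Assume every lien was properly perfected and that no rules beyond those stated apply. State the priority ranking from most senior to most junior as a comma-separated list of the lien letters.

A, C, B, E, D

First, effective dates: D's effective date is 10/28/2025, when work began.
A is a real-property tax lien and takes priority over every other lien.
Remaining liens by effective date: C (1/20/2024), B (6/21/2024), E (1/11/2025), D (10/28/2025).
Since D is not senior to C, the subordination leaves the order unchanged.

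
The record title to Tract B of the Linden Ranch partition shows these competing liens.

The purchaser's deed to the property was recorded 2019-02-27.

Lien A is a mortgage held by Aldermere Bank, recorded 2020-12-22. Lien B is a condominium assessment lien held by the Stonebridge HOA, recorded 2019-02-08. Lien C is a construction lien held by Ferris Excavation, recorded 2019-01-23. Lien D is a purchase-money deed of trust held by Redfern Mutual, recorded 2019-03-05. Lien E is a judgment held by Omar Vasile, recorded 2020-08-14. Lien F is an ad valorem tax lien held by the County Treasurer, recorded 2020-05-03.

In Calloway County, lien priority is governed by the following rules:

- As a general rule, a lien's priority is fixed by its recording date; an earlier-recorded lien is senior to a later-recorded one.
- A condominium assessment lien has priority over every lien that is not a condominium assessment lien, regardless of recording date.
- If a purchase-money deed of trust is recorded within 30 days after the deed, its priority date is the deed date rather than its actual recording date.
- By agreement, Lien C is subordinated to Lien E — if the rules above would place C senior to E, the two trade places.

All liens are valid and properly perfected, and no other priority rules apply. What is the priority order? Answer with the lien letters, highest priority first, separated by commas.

B, E, D, F, C, A

Effective dates: D relates back to the deed date 2019-02-27.
As a condominium assessment lien, B is senior to every other lien.
Ordering the rest by effective date: C (2019-01-23), D (2019-02-27), F (2020-05-03), E (2020-08-14), A (2020-12-22).
C would otherwise be senior to E, so under the subordination agreement C and E exchange positions.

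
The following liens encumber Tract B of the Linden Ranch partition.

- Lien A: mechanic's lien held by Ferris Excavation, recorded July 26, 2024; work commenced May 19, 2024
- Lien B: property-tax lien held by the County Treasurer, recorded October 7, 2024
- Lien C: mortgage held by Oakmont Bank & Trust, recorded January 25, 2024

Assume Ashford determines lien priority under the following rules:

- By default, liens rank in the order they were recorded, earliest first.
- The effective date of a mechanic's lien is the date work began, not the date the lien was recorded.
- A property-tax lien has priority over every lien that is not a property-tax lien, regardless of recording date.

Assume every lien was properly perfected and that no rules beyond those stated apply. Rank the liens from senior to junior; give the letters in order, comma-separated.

B, C, A

Effective dates: A is treated as recorded May 19, 2024, the work-commencement date.
B, as a property-tax lien, has superpriority and ranks first.
Ordering the rest by effective date: C (January 25, 2024), A (May 19, 2024).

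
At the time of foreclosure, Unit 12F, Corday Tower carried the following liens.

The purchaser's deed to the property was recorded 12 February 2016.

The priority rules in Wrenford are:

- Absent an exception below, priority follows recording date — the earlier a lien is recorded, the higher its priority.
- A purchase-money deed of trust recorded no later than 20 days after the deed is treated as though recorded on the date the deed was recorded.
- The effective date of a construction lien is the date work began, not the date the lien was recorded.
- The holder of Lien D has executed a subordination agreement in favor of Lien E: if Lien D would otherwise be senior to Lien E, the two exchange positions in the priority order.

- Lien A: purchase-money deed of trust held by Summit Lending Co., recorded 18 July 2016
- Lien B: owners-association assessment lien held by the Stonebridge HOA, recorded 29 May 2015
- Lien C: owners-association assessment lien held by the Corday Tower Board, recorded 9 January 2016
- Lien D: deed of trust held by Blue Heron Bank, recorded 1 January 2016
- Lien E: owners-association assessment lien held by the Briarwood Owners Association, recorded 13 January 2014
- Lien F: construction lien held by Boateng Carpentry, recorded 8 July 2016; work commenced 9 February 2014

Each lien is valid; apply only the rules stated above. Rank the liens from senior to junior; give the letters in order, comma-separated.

Effective dates after the stated exceptions: A was recorded 157 days after the deed — beyond 20 days — so no relation-back applies; F is treated as recorded 9 February 2014, the work-commencement date.
Sorted by effective date: E (13 January 2014), F (9 February 2014), B (29 May 2015), D (1 January 2016), C (9 January 2016), A (18 July 2016).
D is already junior to E, so the subordination agreement changes nothing.

E, F, B, D, C, A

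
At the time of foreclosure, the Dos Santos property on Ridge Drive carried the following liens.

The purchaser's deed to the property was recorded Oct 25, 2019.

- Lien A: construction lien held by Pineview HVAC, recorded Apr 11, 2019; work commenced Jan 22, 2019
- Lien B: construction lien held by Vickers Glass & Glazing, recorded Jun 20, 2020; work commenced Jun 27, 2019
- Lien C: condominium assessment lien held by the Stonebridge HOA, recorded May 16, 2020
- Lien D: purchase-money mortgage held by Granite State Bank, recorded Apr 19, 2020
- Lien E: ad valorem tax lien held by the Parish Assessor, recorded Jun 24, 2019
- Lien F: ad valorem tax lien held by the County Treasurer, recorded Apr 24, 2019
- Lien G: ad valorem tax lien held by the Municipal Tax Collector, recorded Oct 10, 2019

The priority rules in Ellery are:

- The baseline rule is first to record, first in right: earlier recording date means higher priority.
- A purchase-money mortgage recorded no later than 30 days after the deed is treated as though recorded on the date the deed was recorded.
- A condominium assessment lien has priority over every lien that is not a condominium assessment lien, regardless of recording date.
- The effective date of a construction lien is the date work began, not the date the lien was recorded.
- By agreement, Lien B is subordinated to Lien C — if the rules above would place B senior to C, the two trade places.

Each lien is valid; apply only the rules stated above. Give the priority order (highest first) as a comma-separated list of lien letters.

C, A, F, E, B, G, D

Adjusting effective dates: A is treated as recorded Jan 22, 2019, the work-commencement date; B relates back to Jun 27, 2019 (work commenced); D was recorded 177 days after the deed, outside the 30-day window, so it keeps its recording date.
C is a condominium assessment lien and takes priority over every other lien.
Among the remaining liens, by effective date: A (Jan 22, 2019), F (Apr 24, 2019), E (Jun 24, 2019), B (Jun 27, 2019), G (Oct 10, 2019), D (Apr 19, 2020).
B is already junior to C, so the subordination agreement changes nothing.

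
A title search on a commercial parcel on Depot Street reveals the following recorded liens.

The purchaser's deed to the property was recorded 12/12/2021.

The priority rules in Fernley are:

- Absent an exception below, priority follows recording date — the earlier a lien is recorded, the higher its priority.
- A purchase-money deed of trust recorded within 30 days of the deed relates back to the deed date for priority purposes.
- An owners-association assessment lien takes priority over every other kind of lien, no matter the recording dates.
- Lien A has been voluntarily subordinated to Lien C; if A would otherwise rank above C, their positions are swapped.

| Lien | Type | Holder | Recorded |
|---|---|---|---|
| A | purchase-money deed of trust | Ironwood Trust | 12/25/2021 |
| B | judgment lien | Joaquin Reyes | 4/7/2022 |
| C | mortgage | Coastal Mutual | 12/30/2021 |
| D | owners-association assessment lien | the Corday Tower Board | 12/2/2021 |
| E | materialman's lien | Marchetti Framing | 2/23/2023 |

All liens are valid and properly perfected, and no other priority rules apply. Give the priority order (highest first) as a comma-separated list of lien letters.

First, effective dates: A relates back to the deed date 12/12/2021.
As an owners-association assessment lien, D is senior to every other lien.
The other liens, earliest effective date first: A (12/12/2021), C (12/30/2021), B (4/7/2022), E (2/23/2023).
Because A would otherwise rank above C, the subordination swaps them.

D, C, A, B, E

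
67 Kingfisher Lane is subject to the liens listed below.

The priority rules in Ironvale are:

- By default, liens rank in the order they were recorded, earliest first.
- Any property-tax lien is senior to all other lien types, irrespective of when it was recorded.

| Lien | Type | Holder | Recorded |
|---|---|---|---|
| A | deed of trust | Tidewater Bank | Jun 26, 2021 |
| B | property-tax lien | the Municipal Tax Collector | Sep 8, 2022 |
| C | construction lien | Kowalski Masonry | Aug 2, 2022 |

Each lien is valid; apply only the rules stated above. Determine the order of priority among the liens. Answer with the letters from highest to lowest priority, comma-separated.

B, A, C

B is a property-tax lien, so it outranks all other liens regardless of date.
Remaining liens by effective date: A (Jun 26, 2021), C (Aug 2, 2022).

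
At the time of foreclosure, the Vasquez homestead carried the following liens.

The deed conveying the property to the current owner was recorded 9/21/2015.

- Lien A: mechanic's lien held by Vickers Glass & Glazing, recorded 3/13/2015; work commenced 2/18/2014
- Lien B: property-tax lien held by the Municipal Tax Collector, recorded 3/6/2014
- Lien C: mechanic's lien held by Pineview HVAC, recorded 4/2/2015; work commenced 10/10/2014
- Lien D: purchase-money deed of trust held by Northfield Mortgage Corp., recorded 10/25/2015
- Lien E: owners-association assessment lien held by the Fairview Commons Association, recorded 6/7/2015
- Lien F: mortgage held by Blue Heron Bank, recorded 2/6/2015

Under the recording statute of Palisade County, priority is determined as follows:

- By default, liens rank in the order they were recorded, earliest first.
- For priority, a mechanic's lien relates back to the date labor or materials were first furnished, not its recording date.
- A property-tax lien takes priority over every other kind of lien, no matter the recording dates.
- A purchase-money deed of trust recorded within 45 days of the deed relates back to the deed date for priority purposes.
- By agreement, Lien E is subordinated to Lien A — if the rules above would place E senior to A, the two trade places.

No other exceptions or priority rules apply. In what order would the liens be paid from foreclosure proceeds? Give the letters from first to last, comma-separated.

B, A, C, F, E, D

Effective dates: A relates back to 2/18/2014 (work commenced); C's effective date is 10/10/2014, when work began; D relates back to the deed date 9/21/2015.
B is a property-tax lien and takes priority over every other lien.
The other liens, earliest effective date first: A (2/18/2014), C (10/10/2014), F (2/6/2015), E (6/7/2015), D (9/21/2015).
Since E is not senior to A, the subordination leaves the order unchanged.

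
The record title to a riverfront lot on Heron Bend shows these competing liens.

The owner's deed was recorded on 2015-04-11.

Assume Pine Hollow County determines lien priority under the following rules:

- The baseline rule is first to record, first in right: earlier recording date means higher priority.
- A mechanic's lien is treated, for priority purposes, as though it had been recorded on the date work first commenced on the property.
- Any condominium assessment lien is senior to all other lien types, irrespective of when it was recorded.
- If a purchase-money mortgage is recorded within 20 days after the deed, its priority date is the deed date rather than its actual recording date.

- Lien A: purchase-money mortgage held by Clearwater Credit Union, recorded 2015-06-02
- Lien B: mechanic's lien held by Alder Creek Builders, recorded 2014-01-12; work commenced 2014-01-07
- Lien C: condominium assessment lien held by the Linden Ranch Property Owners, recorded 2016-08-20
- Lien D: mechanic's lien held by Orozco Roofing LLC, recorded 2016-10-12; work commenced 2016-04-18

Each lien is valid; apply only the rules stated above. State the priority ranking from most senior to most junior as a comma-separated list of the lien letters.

Effective dates after the stated exceptions: A missed the 20-day window (52 days after the deed), so its recording date stands; B's effective date is 2014-01-07, when work began; D is treated as recorded 2016-04-18, the work-commencement date.
C, as a condominium assessment lien, has superpriority and ranks first.
Ordering the rest by effective date: B (2014-01-07), A (2015-06-02), D (2016-04-18).

C, B, A, D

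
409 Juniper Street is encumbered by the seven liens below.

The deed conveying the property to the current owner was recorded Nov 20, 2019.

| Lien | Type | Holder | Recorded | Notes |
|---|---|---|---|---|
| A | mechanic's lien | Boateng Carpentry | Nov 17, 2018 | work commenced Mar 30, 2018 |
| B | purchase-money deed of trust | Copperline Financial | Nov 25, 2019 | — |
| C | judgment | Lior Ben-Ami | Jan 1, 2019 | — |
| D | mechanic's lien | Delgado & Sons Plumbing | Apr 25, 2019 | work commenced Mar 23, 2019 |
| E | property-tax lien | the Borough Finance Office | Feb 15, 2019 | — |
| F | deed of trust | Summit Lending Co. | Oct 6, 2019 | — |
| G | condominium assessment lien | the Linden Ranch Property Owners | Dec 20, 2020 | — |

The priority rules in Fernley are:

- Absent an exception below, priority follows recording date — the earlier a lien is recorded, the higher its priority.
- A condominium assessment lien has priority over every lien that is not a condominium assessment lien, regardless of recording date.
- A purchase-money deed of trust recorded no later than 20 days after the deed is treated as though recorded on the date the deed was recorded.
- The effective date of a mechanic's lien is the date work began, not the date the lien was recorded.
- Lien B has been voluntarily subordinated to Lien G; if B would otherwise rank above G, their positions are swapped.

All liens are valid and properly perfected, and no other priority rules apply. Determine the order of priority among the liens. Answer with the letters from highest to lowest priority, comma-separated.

G, A, C, E, D, F, B

Effective dates: A's effective date is Mar 30, 2018, when work began; B was recorded within the 20-day window, so its effective date is the deed date Nov 20, 2019; D is treated as recorded Mar 23, 2019, the work-commencement date.
G, as a condominium assessment lien, has superpriority and ranks first.
The other liens, earliest effective date first: A (Mar 30, 2018), C (Jan 1, 2019), E (Feb 15, 2019), D (Mar 23, 2019), F (Oct 6, 2019), B (Nov 20, 2019).
B is already junior to G, so the subordination agreement changes nothing.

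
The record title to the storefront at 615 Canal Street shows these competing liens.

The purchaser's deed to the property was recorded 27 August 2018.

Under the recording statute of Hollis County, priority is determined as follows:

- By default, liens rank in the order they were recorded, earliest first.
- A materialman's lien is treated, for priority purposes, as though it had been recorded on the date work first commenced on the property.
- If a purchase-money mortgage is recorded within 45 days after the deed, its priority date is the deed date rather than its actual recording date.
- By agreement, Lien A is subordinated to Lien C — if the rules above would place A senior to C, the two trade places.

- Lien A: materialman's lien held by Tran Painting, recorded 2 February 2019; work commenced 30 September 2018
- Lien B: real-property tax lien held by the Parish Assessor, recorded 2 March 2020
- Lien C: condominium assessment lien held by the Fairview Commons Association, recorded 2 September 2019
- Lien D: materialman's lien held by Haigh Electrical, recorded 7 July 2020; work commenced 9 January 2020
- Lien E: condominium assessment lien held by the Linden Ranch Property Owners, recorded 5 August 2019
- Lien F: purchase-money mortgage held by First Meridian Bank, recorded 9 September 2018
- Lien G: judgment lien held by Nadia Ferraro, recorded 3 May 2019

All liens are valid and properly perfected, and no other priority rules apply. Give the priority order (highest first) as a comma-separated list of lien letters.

F, C, G, E, A, D, B

Effective dates after the stated exceptions: A's effective date is 30 September 2018, when work began; D relates back to 9 January 2020 (work commenced); F relates back to the deed date 27 August 2018.
Sorted by effective date: F (27 August 2018), A (30 September 2018), G (3 May 2019), E (5 August 2019), C (2 September 2019), D (9 January 2020), B (2 March 2020).
A would otherwise be senior to C, so under the subordination agreement A and C exchange positions.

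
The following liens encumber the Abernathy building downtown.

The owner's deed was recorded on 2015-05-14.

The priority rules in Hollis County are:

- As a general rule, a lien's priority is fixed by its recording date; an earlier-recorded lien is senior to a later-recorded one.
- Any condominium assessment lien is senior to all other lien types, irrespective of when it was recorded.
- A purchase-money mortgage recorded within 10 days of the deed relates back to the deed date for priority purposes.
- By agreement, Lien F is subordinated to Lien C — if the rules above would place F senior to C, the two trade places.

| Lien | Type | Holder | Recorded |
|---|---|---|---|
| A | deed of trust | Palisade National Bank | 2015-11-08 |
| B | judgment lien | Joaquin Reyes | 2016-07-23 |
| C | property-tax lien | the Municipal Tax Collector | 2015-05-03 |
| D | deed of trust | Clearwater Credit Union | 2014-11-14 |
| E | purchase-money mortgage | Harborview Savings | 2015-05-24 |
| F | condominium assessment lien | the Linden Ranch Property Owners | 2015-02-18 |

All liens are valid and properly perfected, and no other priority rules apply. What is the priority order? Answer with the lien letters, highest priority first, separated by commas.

C, D, F, E, A, B

Effective dates after the stated exceptions: E was recorded within the 10-day window, so its effective date is the deed date 2015-05-14.
F is a condominium assessment lien, so it outranks all other liens regardless of date.
Ordering the rest by effective date: D (2014-11-14), C (2015-05-03), E (2015-05-14), A (2015-11-08), B (2016-07-23).
F would otherwise be senior to C, so under the subordination agreement F and C exchange positions.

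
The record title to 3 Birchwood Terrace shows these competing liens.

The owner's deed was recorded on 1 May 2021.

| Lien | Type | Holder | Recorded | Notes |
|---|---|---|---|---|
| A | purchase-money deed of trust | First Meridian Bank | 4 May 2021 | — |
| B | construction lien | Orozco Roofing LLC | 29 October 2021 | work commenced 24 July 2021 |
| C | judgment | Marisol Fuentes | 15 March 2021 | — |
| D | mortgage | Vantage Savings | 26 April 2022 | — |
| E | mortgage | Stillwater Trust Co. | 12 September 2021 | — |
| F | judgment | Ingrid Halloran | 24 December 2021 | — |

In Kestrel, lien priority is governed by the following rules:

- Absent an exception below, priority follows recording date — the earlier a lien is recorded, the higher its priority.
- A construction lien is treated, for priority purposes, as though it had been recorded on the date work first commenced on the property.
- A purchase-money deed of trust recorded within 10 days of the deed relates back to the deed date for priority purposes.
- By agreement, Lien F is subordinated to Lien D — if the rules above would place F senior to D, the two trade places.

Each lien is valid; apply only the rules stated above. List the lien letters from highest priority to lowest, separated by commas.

C, A, B, E, D, F

First, effective dates: A's effective date is the deed date, 1 May 2021; B relates back to 24 July 2021 (work commenced).
By effective date: C (15 March 2021), A (1 May 2021), B (24 July 2021), E (12 September 2021), F (24 December 2021), D (26 April 2022).
Because F would otherwise rank above D, the subordination swaps them.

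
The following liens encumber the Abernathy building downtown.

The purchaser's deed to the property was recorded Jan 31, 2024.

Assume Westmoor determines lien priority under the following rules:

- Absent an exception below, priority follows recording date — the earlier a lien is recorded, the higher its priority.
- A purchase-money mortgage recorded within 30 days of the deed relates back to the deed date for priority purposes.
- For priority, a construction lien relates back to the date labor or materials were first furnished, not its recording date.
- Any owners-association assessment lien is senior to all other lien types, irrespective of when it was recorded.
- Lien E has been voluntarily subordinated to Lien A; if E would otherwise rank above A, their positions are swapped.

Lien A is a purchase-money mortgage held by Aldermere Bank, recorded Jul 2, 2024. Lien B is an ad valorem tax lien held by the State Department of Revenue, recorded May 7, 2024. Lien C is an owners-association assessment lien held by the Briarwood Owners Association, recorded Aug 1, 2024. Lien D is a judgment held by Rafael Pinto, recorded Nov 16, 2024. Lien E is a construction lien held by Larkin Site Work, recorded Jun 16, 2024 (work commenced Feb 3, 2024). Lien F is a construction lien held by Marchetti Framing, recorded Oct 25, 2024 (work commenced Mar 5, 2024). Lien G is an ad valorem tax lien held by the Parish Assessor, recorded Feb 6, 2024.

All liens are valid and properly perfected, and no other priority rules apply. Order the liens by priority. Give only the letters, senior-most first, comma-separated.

C, A, G, F, B, E, D

Adjusting effective dates: A missed the 30-day window (153 days after the deed), so its recording date stands; E relates back to Feb 3, 2024 (work commenced); F's effective date is Mar 5, 2024, when work began.
As an owners-association assessment lien, C is senior to every other lien.
Ordering the rest by effective date: E (Feb 3, 2024), G (Feb 6, 2024), F (Mar 5, 2024), B (May 7, 2024), A (Jul 2, 2024), D (Nov 16, 2024).
The subordination applies — E was senior to A — so E and A swap.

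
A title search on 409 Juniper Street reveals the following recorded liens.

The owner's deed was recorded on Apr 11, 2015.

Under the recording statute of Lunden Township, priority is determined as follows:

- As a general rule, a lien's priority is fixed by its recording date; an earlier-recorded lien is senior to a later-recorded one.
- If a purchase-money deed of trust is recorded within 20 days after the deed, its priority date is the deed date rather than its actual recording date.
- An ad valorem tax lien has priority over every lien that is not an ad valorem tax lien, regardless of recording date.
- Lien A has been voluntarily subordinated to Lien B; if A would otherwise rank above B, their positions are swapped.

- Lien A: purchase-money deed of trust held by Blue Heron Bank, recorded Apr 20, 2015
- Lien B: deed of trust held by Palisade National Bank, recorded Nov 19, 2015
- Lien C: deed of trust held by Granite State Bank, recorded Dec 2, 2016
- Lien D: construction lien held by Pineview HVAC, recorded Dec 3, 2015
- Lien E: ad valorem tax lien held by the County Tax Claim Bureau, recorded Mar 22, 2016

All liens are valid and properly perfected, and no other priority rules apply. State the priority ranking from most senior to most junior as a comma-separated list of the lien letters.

Effective dates after the stated exceptions: A was recorded within the 20-day window, so its effective date is the deed date Apr 11, 2015.
E, as an ad valorem tax lien, has superpriority and ranks first.
Among the remaining liens, by effective date: A (Apr 11, 2015), B (Nov 19, 2015), D (Dec 3, 2015), C (Dec 2, 2016).
The subordination applies — A was senior to B — so A and B swap.

E, B, A, D, C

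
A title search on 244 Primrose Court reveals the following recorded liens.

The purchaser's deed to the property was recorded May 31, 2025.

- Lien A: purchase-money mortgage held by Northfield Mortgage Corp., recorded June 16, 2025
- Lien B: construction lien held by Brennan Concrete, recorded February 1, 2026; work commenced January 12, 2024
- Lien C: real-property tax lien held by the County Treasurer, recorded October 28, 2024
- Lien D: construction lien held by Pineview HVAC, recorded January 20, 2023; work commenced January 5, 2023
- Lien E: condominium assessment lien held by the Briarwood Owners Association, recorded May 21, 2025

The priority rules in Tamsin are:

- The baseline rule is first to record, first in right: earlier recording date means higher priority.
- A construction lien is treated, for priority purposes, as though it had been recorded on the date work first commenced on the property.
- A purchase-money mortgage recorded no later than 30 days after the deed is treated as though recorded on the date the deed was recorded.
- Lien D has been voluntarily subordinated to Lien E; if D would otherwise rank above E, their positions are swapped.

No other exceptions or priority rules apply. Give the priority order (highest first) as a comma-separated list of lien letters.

Adjusting effective dates: A was recorded within the 30-day window, so its effective date is the deed date May 31, 2025; B is treated as recorded January 12, 2024, the work-commencement date; D relates back to January 5, 2023 (work commenced).
By effective date, earliest first: D (January 5, 2023), B (January 12, 2024), C (October 28, 2024), E (May 21, 2025), A (May 31, 2025).
D would otherwise be senior to E, so under the subordination agreement D and E exchange positions.

E, B, C, D, A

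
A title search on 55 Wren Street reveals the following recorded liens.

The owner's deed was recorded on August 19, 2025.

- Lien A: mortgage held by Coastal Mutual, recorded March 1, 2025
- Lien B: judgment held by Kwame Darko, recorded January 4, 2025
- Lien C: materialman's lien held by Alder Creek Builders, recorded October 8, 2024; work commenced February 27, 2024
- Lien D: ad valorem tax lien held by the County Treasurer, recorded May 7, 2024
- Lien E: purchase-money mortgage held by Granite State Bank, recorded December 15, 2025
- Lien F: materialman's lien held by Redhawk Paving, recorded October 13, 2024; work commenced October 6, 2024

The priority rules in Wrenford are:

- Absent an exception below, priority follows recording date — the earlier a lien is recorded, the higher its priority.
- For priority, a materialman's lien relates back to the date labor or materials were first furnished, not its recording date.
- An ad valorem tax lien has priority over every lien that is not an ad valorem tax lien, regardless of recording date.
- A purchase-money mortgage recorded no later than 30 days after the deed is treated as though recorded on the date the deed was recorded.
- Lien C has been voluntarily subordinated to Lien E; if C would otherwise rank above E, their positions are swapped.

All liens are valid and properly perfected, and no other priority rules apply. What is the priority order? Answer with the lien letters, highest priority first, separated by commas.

D, E, F, B, A, C

First, effective dates: C relates back to February 27, 2024 (work commenced); E was recorded 118 days after the deed, outside the 30-day window, so it keeps its recording date; F is treated as recorded October 6, 2024, the work-commencement date.
As an ad valorem tax lien, D is senior to every other lien.
Remaining liens by effective date: C (February 27, 2024), F (October 6, 2024), B (January 4, 2025), A (March 1, 2025), E (December 15, 2025).
C is senior to E before the subordination, so the two trade places.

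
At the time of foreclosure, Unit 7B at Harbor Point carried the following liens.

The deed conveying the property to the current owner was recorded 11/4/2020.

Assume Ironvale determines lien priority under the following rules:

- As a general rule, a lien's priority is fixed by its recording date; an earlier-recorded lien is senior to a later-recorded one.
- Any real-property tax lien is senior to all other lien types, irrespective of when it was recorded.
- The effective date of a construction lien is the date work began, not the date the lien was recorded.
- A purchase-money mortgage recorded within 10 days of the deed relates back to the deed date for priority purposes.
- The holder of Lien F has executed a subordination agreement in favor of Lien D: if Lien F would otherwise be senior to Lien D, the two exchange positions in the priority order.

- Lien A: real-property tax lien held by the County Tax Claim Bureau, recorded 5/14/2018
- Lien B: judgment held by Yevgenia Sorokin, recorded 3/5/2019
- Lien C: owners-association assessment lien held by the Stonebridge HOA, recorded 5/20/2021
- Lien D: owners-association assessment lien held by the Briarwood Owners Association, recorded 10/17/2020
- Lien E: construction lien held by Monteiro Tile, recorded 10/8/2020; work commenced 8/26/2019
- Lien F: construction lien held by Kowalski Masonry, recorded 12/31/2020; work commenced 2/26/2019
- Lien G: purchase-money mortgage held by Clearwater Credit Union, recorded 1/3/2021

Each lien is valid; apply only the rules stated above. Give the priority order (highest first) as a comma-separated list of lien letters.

A, D, B, E, F, G, C

Effective dates: E relates back to 8/26/2019 (work commenced); F is treated as recorded 2/26/2019, the work-commencement date; G was recorded 60 days after the deed, outside the 10-day window, so it keeps its recording date.
As a real-property tax lien, A is senior to every other lien.
Remaining liens by effective date: F (2/26/2019), B (3/5/2019), E (8/26/2019), D (10/17/2020), G (1/3/2021), C (5/20/2021).
The subordination applies — F was senior to D — so F and D swap.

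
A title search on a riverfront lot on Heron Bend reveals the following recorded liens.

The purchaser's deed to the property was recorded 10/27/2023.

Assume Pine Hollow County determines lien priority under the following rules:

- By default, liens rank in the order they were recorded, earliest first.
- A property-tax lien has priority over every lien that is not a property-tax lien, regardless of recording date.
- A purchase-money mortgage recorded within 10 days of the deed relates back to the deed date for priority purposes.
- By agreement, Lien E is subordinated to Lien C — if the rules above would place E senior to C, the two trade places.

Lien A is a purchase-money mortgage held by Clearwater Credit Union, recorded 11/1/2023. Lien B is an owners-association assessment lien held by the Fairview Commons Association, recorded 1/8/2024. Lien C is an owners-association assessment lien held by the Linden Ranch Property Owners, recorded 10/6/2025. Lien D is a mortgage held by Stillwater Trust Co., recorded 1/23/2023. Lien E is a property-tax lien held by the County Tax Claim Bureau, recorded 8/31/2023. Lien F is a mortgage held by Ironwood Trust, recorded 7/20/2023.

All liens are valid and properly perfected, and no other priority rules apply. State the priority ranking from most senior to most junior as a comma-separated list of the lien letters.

Effective dates after the stated exceptions: A was recorded within the 10-day window, so its effective date is the deed date 10/27/2023.
As a property-tax lien, E is senior to every other lien.
Ordering the rest by effective date: D (1/23/2023), F (7/20/2023), A (10/27/2023), B (1/8/2024), C (10/6/2025).
E is senior to C before the subordination, so the two trade places.

C, D, F, A, B, E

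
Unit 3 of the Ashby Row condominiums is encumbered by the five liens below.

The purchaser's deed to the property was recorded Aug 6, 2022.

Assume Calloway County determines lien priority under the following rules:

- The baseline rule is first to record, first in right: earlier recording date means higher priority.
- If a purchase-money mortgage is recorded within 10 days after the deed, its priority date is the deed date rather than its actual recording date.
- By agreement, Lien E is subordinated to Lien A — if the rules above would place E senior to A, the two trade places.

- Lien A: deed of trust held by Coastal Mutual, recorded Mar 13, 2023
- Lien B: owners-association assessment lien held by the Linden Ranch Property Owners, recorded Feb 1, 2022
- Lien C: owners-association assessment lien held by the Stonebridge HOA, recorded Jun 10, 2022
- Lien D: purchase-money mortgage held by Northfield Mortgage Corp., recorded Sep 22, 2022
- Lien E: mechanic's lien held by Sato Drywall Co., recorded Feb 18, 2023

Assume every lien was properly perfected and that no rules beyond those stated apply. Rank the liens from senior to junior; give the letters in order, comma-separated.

Effective dates after the stated exceptions: D was recorded 47 days after the deed — beyond 10 days — so no relation-back applies.
By effective date: B (Feb 1, 2022), C (Jun 10, 2022), D (Sep 22, 2022), E (Feb 18, 2023), A (Mar 13, 2023).
Because E would otherwise rank above A, the subordination swaps them.

B, C, D, A, E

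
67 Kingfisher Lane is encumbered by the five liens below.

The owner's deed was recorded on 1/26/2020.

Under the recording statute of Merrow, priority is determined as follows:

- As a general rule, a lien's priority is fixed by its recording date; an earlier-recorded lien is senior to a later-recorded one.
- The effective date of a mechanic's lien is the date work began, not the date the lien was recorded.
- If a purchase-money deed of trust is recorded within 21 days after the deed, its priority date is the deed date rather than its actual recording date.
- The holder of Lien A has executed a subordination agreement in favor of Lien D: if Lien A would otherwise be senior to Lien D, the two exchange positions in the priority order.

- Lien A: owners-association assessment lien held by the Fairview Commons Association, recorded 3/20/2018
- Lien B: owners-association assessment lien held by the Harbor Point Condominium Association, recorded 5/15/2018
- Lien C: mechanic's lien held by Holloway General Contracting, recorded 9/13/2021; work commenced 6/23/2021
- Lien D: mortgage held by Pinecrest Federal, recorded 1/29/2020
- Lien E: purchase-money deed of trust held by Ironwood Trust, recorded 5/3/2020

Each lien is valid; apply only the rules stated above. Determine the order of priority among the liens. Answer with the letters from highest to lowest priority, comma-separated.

D, B, A, E, C

Effective dates: C relates back to 6/23/2021 (work commenced); E missed the 21-day window (98 days after the deed), so its recording date stands.
Sorted by effective date: A (3/20/2018), B (5/15/2018), D (1/29/2020), E (5/3/2020), C (6/23/2021).
Because A would otherwise rank above D, the subordination swaps them.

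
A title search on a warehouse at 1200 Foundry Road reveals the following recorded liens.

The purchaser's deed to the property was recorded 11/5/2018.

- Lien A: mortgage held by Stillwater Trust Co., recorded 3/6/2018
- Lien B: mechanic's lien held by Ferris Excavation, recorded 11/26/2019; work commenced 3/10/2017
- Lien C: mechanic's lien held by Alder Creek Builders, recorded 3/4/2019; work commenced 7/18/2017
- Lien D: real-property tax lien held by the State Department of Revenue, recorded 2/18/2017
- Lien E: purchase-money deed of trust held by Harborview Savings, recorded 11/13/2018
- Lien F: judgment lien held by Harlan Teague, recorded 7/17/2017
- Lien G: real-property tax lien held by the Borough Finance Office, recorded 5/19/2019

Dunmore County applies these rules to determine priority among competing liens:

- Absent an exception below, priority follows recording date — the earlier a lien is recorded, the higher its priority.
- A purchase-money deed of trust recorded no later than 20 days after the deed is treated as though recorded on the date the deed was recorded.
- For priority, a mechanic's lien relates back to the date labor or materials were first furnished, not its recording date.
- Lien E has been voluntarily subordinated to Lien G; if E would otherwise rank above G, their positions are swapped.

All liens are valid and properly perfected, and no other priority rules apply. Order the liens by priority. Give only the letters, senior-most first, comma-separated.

D, B, F, C, A, G, E

First, effective dates: B's effective date is 3/10/2017, when work began; C is treated as recorded 7/18/2017, the work-commencement date; E was recorded within the 20-day window, so its effective date is the deed date 11/5/2018.
Sorted by effective date: D (2/18/2017), B (3/10/2017), F (7/17/2017), C (7/18/2017), A (3/6/2018), E (11/5/2018), G (5/19/2019).
The subordination applies — E was senior to G — so E and G swap.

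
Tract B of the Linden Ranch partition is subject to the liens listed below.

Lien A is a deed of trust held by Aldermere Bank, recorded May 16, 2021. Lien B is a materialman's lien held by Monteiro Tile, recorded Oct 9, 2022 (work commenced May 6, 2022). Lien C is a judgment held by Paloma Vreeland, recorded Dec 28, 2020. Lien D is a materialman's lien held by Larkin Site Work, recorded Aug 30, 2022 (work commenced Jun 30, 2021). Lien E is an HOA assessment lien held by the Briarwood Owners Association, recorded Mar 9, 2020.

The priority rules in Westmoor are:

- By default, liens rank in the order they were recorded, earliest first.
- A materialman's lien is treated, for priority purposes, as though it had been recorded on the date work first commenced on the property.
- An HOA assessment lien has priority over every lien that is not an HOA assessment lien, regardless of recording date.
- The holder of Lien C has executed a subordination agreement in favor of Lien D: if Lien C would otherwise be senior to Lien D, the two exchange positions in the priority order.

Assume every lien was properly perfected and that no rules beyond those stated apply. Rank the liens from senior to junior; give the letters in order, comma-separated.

E, D, A, C, B

Effective dates after the stated exceptions: B is treated as recorded May 6, 2022, the work-commencement date; D's effective date is Jun 30, 2021, when work began.
E is an HOA assessment lien, so it outranks all other liens regardless of date.
Remaining liens by effective date: C (Dec 28, 2020), A (May 16, 2021), D (Jun 30, 2021), B (May 6, 2022).
C is senior to D before the subordination, so the two trade places.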